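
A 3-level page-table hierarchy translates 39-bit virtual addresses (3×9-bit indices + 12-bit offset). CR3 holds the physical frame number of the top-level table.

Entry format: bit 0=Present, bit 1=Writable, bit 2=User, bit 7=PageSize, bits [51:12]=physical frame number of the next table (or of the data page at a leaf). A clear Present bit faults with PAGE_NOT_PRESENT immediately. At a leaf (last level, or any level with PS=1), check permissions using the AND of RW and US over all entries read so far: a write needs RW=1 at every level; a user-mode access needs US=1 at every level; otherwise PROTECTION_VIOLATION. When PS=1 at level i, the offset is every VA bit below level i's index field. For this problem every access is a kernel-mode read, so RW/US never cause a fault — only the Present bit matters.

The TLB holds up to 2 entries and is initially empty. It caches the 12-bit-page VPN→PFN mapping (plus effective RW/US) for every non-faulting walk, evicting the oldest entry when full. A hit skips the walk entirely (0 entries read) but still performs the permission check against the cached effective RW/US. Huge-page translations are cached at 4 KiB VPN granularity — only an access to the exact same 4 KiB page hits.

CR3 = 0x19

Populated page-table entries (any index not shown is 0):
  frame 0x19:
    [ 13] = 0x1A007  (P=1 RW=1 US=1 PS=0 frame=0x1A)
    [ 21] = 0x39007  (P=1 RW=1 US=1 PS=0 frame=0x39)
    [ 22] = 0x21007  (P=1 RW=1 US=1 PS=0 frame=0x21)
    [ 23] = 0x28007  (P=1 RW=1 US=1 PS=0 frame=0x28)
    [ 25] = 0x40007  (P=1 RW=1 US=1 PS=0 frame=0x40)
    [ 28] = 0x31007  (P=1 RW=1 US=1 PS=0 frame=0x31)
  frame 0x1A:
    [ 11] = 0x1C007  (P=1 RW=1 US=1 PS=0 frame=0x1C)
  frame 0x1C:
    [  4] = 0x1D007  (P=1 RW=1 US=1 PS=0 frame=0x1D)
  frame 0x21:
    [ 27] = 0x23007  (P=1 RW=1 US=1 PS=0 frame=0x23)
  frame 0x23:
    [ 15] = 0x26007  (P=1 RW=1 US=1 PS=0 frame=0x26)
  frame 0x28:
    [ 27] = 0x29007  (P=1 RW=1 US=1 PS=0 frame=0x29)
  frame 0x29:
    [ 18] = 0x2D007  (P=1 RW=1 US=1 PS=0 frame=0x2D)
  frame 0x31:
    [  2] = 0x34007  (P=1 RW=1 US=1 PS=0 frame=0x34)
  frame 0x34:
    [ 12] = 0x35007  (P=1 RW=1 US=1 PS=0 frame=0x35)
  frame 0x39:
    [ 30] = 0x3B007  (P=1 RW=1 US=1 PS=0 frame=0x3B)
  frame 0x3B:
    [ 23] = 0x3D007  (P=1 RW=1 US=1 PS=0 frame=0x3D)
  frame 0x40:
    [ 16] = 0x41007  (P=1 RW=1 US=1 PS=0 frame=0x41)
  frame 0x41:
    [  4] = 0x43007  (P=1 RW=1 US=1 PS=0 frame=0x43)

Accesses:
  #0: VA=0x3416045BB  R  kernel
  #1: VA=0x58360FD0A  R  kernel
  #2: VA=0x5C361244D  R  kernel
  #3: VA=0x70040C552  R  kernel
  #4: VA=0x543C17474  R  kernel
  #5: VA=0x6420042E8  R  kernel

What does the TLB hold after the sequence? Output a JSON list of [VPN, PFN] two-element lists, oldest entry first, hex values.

Walk each access:
#0 VA=0x3416045BB (r,kernel):
  L0: frame=0x19 idx=13 entry=0x1A007 [P=1 RW=1 US=1 PS=0]
  L1: frame=0x1A idx=11 entry=0x1C007 [P=1 RW=1 US=1 PS=0]
  L2: frame=0x1C idx=4 entry=0x1D007 [P=1 RW=1 US=1 PS=0]
  ✓ 0x1D5BB  — 3 lookups
#1 VA=0x58360FD0A (r,kernel):
  L0: frame=0x19 idx=22 entry=0x21007 [P=1 RW=1 US=1 PS=0]
  L1: frame=0x21 idx=27 entry=0x23007 [P=1 RW=1 US=1 PS=0]
  L2: frame=0x23 idx=15 entry=0x26007 [P=1 RW=1 US=1 PS=0]
  ✓ 0x26D0A  — 3 lookups
#2 VA=0x5C361244D (r,kernel):
  L0: frame=0x19 idx=23 entry=0x28007 [P=1 RW=1 US=1 PS=0]
  L1: frame=0x28 idx=27 entry=0x29007 [P=1 RW=1 US=1 PS=0]
  L2: frame=0x29 idx=18 entry=0x2D007 [P=1 RW=1 US=1 PS=0]
  ✓ 0x2D44D  — 3 lookups
#3 VA=0x70040C552 (r,kernel):
  L0: frame=0x19 idx=28 entry=0x31007 [P=1 RW=1 US=1 PS=0]
  L1: frame=0x31 idx=2 entry=0x34007 [P=1 RW=1 US=1 PS=0]
  L2: frame=0x34 idx=12 entry=0x35007 [P=1 RW=1 US=1 PS=0]
  ✓ 0x35552  — 3 lookups
#4 VA=0x543C17474 (r,kernel):
  L0: frame=0x19 idx=21 entry=0x39007 [P=1 RW=1 US=1 PS=0]
  L1: frame=0x39 idx=30 entry=0x3B007 [P=1 RW=1 US=1 PS=0]
  L2: frame=0x3B idx=23 entry=0x3D007 [P=1 RW=1 US=1 PS=0]
  ✓ 0x3D474  — 3 lookups
#5 VA=0x6420042E8 (r,kernel):
  L0: frame=0x19 idx=25 entry=0x40007 [P=1 RW=1 US=1 PS=0]
  L1: frame=0x40 idx=16 entry=0x41007 [P=1 RW=1 US=1 PS=0]
  L2: frame=0x41 idx=4 entry=0x43007 [P=1 RW=1 US=1 PS=0]
  ✓ 0x432E8  — 3 lookups

TLB: [["0x543C17", "0x3D"], ["0x642004", "0x43"]]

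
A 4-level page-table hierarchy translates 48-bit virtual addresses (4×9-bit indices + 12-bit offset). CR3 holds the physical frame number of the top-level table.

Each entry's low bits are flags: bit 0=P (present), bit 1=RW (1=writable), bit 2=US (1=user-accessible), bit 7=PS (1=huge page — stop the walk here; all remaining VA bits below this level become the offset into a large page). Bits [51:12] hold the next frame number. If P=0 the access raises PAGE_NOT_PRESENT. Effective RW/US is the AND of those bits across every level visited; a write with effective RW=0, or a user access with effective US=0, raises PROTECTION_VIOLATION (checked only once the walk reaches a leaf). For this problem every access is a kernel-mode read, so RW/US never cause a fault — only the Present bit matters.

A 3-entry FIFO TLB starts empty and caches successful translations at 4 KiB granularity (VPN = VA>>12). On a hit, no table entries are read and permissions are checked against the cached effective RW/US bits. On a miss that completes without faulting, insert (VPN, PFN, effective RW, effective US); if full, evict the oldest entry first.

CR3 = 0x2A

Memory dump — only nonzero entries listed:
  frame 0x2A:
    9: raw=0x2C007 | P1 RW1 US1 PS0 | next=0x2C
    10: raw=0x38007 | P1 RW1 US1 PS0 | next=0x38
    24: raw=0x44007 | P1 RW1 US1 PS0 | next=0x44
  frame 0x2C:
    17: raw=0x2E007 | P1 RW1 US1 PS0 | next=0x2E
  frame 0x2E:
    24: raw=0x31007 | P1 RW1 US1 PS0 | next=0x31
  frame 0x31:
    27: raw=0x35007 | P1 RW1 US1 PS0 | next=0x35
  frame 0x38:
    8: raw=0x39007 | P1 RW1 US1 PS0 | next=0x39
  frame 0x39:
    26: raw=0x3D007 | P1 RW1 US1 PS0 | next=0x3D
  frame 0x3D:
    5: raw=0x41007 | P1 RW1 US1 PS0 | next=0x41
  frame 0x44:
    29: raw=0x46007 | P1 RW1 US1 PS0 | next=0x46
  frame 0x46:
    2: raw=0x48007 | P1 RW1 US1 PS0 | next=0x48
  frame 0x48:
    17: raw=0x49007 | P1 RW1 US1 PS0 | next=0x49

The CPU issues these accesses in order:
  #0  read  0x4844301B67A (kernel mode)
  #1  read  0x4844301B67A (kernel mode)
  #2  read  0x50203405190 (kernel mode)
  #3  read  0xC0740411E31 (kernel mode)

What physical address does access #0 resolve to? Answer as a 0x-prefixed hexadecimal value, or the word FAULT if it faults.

Walk each access:
#0 VA=0x4844301B67A (r,kernel):
  [0] read 0x2A idx=9: raw=0x2C007 flags P=1 W=1 U=1 S=0
  [1] read 0x2C idx=17: raw=0x2E007 flags P=1 W=1 U=1 S=0
  [2] read 0x2E idx=24: raw=0x31007 flags P=1 W=1 U=1 S=0
  [3] read 0x31 idx=27: raw=0x35007 flags P=1 W=1 U=1 S=0
  ⇒ phys 0x3567A  [4 reads]
#1 VA=0x4844301B67A (r,kernel):
  TLB hit vpn=0x4844301B → PA=0x3567A
#2 VA=0x50203405190 (r,kernel):
  [0] read 0x2A idx=10: raw=0x38007 flags P=1 W=1 U=1 S=0
  [1] read 0x38 idx=8: raw=0x39007 flags P=1 W=1 U=1 S=0
  [2] read 0x39 idx=26: raw=0x3D007 flags P=1 W=1 U=1 S=0
  [3] read 0x3D idx=5: raw=0x41007 flags P=1 W=1 U=1 S=0
  ⇒ phys 0x41190  [4 reads]
#3 VA=0xC0740411E31 (r,kernel):
  [0] read 0x2A idx=24: raw=0x44007 flags P=1 W=1 U=1 S=0
  [1] read 0x44 idx=29: raw=0x46007 flags P=1 W=1 U=1 S=0
  [2] read 0x46 idx=2: raw=0x48007 flags P=1 W=1 U=1 S=0
  [3] read 0x48 idx=17: raw=0x49007 flags P=1 W=1 U=1 S=0
  ⇒ phys 0x49E31  [4 reads]

Access #0 PA: 0x3567A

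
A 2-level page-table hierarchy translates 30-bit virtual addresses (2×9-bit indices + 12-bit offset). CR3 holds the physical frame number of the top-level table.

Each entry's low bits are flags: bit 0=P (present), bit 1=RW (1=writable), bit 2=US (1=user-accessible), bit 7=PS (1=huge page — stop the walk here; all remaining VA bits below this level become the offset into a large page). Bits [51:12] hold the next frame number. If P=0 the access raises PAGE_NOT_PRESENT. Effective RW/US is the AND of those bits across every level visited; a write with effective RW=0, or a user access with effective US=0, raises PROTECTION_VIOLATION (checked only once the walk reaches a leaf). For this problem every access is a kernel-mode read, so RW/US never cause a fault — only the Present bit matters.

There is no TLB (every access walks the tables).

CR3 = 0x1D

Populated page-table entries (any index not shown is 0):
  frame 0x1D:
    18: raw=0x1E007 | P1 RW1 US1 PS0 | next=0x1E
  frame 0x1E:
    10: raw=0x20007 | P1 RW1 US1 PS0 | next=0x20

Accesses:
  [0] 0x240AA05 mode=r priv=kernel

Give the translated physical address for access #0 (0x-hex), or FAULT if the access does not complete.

Walk each access:
#0 VA=0x240AA05 (r,kernel):
  [0] read 0x1D idx=18: raw=0x1E007 flags P=1 W=1 U=1 S=0
  [1] read 0x1E idx=10: raw=0x20007 flags P=1 W=1 U=1 S=0
  ✓ 0x20A05  — 2 lookups

Access #0 PA: 0x20A05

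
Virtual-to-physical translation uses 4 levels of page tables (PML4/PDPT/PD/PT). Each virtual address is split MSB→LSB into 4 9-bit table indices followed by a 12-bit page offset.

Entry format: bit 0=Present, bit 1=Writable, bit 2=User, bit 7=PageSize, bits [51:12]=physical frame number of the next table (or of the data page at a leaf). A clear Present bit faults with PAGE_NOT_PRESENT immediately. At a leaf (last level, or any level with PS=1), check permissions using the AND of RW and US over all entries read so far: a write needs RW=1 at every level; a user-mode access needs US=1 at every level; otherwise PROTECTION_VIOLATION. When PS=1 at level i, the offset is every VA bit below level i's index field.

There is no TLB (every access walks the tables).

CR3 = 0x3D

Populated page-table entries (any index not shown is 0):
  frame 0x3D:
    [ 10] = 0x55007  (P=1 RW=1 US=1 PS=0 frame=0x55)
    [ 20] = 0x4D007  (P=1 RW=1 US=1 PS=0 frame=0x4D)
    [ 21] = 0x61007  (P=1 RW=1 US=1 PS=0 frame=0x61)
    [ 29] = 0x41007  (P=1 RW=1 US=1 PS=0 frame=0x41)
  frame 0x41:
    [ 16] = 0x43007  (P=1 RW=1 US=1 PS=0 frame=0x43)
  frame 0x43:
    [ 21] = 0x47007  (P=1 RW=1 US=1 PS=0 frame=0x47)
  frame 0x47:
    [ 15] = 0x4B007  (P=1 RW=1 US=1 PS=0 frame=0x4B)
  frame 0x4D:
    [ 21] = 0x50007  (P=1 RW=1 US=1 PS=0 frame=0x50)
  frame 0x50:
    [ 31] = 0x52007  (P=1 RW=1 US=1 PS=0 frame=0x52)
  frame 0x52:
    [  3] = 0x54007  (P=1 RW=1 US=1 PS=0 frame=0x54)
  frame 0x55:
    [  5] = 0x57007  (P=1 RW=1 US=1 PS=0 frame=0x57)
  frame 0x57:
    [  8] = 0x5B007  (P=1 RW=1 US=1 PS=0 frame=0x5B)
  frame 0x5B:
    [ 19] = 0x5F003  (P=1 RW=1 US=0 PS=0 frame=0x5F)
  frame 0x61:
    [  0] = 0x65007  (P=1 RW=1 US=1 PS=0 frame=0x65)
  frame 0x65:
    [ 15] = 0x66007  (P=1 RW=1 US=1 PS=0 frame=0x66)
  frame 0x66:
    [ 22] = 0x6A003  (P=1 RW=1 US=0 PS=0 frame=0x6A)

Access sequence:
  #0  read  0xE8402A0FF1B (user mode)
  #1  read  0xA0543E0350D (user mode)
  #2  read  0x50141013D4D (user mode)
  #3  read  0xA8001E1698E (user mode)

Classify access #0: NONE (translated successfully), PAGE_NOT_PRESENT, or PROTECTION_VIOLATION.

Per-access translation:
#0 VA=0xE8402A0FF1B (r,user):
  lvl0: tbl 0x3D, slot 29 ⇒ 0x41007 (P1/RW1/US1/PS0)
  lvl1: tbl 0x41, slot 16 ⇒ 0x43007 (P1/RW1/US1/PS0)
  lvl2: tbl 0x43, slot 21 ⇒ 0x47007 (P1/RW1/US1/PS0)
  lvl3: tbl 0x47, slot 15 ⇒ 0x4B007 (P1/RW1/US1/PS0)
  → PA=0x4BF1B  (4 entries read)
#1 VA=0xA0543E0350D (r,user):
  lvl0: tbl 0x3D, slot 20 ⇒ 0x4D007 (P1/RW1/US1/PS0)
  lvl1: tbl 0x4D, slot 21 ⇒ 0x50007 (P1/RW1/US1/PS0)
  lvl2: tbl 0x50, slot 31 ⇒ 0x52007 (P1/RW1/US1/PS0)
  lvl3: tbl 0x52, slot 3 ⇒ 0x54007 (P1/RW1/US1/PS0)
  → PA=0x5450D  (4 entries read)
#2 VA=0x50141013D4D (r,user):
  lvl0: tbl 0x3D, slot 10 ⇒ 0x55007 (P1/RW1/US1/PS0)
  lvl1: tbl 0x55, slot 5 ⇒ 0x57007 (P1/RW1/US1/PS0)
  lvl2: tbl 0x57, slot 8 ⇒ 0x5B007 (P1/RW1/US1/PS0)
  lvl3: tbl 0x5B, slot 19 ⇒ 0x5F003 (P1/RW1/US0/PS0)
  ✗ PROTECTION_VIOLATION  [4 reads]
#3 VA=0xA8001E1698E (r,user):
  lvl0: tbl 0x3D, slot 21 ⇒ 0x61007 (P1/RW1/US1/PS0)
  lvl1: tbl 0x61, slot 0 ⇒ 0x65007 (P1/RW1/US1/PS0)
  lvl2: tbl 0x65, slot 15 ⇒ 0x66007 (P1/RW1/US1/PS0)
  lvl3: tbl 0x66, slot 22 ⇒ 0x6A003 (P1/RW1/US0/PS0)
  ✗ PROTECTION_VIOLATION  [4 reads]

Access #0 fault: NONE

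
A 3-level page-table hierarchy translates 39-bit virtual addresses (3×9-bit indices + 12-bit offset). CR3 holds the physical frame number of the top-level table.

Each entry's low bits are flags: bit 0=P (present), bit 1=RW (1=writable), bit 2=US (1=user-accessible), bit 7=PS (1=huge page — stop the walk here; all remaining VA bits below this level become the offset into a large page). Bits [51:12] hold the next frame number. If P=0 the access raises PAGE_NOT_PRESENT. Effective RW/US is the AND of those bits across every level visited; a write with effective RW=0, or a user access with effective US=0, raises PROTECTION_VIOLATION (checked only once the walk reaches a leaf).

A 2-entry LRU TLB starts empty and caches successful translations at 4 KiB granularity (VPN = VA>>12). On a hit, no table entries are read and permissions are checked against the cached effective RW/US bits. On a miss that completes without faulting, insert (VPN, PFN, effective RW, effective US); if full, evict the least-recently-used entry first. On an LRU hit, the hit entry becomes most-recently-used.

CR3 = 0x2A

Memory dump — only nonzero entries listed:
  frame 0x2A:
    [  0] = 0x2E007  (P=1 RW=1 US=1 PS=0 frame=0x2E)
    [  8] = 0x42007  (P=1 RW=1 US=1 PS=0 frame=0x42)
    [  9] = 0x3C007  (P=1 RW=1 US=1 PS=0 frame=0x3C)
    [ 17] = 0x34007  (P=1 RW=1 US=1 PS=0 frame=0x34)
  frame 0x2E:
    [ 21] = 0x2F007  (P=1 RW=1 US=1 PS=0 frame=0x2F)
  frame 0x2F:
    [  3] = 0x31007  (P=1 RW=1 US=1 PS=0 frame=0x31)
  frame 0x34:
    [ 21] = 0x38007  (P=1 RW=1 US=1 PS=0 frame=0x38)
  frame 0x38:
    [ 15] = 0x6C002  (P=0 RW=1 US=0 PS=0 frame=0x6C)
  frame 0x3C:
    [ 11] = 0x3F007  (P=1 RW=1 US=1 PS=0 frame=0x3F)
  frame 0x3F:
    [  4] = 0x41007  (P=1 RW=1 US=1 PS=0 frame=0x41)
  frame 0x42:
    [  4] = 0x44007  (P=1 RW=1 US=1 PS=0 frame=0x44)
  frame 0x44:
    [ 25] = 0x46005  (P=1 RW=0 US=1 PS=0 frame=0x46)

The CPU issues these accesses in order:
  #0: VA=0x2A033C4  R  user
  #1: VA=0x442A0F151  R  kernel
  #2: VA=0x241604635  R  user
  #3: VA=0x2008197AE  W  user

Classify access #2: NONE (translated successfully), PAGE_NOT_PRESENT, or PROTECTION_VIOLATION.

Per-access translation:
#0 VA=0x2A033C4 (r,user):
  [0] read 0x2A idx=0: raw=0x2E007 flags P=1 W=1 U=1 S=0
  [1] read 0x2E idx=21: raw=0x2F007 flags P=1 W=1 U=1 S=0
  [2] read 0x2F idx=3: raw=0x31007 flags P=1 W=1 U=1 S=0
  ⇒ phys 0x313C4  [3 reads]
#1 VA=0x442A0F151 (r,kernel):
  [0] read 0x2A idx=17: raw=0x34007 flags P=1 W=1 U=1 S=0
  [1] read 0x34 idx=21: raw=0x38007 flags P=1 W=1 U=1 S=0
  [2] read 0x38 idx=15: raw=0x6C002 flags P=0 W=1 U=0 S=0
  ⇒ fault: PAGE_NOT_PRESENT  — 3 lookups
#2 VA=0x241604635 (r,user):
  [0] read 0x2A idx=9: raw=0x3C007 flags P=1 W=1 U=1 S=0
  [1] read 0x3C idx=11: raw=0x3F007 flags P=1 W=1 U=1 S=0
  [2] read 0x3F idx=4: raw=0x41007 flags P=1 W=1 U=1 S=0
  ⇒ phys 0x41635  [3 reads]
#3 VA=0x2008197AE (w,user):
  [0] read 0x2A idx=8: raw=0x42007 flags P=1 W=1 U=1 S=0
  [1] read 0x42 idx=4: raw=0x44007 flags P=1 W=1 U=1 S=0
  [2] read 0x44 idx=25: raw=0x46005 flags P=1 W=0 U=1 S=0
  ⇒ fault: PROTECTION_VIOLATION  — 3 lookups

Access #2 fault: NONE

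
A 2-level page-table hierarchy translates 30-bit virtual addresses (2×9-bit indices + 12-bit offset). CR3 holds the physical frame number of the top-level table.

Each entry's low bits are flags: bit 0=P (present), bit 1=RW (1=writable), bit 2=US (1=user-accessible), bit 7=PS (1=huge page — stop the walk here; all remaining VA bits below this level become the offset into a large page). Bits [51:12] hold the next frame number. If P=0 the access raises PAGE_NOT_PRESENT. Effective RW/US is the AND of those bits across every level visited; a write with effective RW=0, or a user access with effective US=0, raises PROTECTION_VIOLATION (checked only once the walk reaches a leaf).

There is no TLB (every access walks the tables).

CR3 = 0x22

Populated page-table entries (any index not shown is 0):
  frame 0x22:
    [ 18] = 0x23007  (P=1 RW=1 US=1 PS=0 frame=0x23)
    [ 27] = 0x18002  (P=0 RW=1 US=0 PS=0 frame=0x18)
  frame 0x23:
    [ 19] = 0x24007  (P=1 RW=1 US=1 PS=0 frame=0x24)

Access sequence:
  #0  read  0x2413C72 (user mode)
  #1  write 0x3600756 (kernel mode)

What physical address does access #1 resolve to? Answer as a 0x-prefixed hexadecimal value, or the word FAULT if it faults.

Per-access translation:
#0 VA=0x2413C72 (r,user):
  L0: frame=0x22 idx=18 entry=0x23007 [P=1 RW=1 US=1 PS=0]
  L1: frame=0x23 idx=19 entry=0x24007 [P=1 RW=1 US=1 PS=0]
  ✓ 0x24C72  — 2 lookups
#1 VA=0x3600756 (w,kernel):
  L0: frame=0x22 idx=27 entry=0x18002 [P=0 RW=1 US=0 PS=0]
  ⇒ fault: PAGE_NOT_PRESENT  — 1 lookups

Access #1 PA: FAULT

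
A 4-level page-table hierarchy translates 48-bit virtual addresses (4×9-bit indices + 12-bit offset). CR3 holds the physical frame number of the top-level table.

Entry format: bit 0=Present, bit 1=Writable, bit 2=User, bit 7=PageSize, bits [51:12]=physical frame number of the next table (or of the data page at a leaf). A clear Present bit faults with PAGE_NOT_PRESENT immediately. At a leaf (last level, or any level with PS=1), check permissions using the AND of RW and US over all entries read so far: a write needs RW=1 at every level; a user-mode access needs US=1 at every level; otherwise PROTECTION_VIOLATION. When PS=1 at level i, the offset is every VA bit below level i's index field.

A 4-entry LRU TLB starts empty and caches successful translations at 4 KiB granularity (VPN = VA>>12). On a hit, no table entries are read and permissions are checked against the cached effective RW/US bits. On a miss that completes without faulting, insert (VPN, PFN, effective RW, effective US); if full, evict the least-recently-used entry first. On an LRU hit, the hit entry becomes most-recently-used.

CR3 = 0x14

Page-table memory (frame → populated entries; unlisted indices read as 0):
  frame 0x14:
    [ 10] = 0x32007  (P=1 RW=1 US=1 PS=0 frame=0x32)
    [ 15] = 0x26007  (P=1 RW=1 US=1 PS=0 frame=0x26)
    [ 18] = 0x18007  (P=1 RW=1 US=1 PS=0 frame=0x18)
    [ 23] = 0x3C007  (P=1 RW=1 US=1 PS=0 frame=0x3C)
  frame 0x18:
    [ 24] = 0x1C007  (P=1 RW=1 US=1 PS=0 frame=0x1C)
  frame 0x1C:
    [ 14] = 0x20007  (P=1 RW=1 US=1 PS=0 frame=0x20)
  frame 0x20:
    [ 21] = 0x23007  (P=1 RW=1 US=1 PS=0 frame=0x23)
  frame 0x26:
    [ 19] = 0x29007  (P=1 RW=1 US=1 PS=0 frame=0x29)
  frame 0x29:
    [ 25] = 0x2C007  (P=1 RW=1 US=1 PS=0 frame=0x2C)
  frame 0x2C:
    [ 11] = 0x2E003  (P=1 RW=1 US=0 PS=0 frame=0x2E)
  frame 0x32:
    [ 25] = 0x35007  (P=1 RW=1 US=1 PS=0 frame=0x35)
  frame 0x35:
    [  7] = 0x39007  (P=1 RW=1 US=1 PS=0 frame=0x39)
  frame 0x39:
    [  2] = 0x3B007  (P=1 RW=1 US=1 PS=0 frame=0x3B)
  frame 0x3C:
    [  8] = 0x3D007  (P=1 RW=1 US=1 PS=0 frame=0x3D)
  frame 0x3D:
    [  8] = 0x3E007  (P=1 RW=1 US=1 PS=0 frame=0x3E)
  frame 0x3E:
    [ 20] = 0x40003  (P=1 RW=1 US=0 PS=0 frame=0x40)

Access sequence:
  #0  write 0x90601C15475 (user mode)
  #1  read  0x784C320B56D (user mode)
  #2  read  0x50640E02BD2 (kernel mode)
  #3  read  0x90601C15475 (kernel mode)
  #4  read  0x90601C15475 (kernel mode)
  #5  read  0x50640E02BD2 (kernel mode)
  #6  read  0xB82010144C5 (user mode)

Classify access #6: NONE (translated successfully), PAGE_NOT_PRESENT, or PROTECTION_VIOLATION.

Trace:
#0 VA=0x90601C15475 (w,user):
  [0] read 0x14 idx=18: raw=0x18007 flags P=1 W=1 U=1 S=0
  [1] read 0x18 idx=24: raw=0x1C007 flags P=1 W=1 U=1 S=0
  [2] read 0x1C idx=14: raw=0x20007 flags P=1 W=1 U=1 S=0
  [3] read 0x20 idx=21: raw=0x23007 flags P=1 W=1 U=1 S=0
  ✓ 0x23475  — 4 lookups
#1 VA=0x784C320B56D (r,user):
  [0] read 0x14 idx=15: raw=0x26007 flags P=1 W=1 U=1 S=0
  [1] read 0x26 idx=19: raw=0x29007 flags P=1 W=1 U=1 S=0
  [2] read 0x29 idx=25: raw=0x2C007 flags P=1 W=1 U=1 S=0
  [3] read 0x2C idx=11: raw=0x2E003 flags P=1 W=1 U=0 S=0
  → PROTECTION_VIOLATION  (4 entries read)
#2 VA=0x50640E02BD2 (r,kernel):
  [0] read 0x14 idx=10: raw=0x32007 flags P=1 W=1 U=1 S=0
  [1] read 0x32 idx=25: raw=0x35007 flags P=1 W=1 U=1 S=0
  [2] read 0x35 idx=7: raw=0x39007 flags P=1 W=1 U=1 S=0
  [3] read 0x39 idx=2: raw=0x3B007 flags P=1 W=1 U=1 S=0
  ✓ 0x3BBD2  — 4 lookups
#3 VA=0x90601C15475 (r,kernel):
  TLB hit vpn=0x90601C15 → PA=0x23475
#4 VA=0x90601C15475 (r,kernel):
  TLB hit vpn=0x90601C15 → PA=0x23475
#5 VA=0x50640E02BD2 (r,kernel):
  TLB hit vpn=0x50640E02 → PA=0x3BBD2
#6 VA=0xB82010144C5 (r,user):
  [0] read 0x14 idx=23: raw=0x3C007 flags P=1 W=1 U=1 S=0
  [1] read 0x3C idx=8: raw=0x3D007 flags P=1 W=1 U=1 S=0
  [2] read 0x3D idx=8: raw=0x3E007 flags P=1 W=1 U=1 S=0
  [3] read 0x3E idx=20: raw=0x40003 flags P=1 W=1 U=0 S=0
  → PROTECTION_VIOLATION  (4 entries read)

Access #6 fault: PROTECTION_VIOLATION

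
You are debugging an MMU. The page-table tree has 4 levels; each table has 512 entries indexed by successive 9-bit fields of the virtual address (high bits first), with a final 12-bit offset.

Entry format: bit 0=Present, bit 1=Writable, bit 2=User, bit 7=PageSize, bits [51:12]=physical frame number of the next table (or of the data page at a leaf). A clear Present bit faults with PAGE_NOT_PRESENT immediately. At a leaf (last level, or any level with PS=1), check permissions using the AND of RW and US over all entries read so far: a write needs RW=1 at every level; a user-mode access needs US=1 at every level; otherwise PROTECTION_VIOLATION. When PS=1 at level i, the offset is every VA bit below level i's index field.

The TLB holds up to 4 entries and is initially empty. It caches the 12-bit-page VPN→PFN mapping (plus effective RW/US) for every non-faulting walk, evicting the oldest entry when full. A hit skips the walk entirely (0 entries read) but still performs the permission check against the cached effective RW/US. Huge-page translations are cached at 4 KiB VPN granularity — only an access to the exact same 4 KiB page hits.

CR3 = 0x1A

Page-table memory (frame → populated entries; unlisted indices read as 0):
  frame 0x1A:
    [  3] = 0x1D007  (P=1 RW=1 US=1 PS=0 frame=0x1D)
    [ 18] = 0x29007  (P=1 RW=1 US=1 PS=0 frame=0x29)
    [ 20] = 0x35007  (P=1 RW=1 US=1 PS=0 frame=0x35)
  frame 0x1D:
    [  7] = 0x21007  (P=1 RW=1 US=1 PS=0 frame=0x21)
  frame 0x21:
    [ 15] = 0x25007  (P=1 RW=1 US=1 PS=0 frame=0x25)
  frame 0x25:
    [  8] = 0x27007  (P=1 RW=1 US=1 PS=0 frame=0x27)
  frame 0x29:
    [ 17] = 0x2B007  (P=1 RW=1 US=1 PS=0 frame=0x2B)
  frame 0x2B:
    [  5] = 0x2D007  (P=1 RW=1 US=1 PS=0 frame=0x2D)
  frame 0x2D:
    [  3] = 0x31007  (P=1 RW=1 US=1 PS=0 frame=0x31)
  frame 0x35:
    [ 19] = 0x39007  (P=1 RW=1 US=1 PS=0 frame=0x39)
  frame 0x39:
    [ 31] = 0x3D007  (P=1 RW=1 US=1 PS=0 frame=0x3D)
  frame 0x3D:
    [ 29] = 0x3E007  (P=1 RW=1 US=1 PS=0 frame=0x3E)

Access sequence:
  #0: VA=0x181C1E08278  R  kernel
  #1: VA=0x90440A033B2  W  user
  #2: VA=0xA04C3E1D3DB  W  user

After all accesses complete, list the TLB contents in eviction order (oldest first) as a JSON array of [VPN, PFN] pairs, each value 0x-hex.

Trace:
#0 VA=0x181C1E08278 (r,kernel):
  [0] read 0x1A idx=3: raw=0x1D007 flags P=1 W=1 U=1 S=0
  [1] read 0x1D idx=7: raw=0x21007 flags P=1 W=1 U=1 S=0
  [2] read 0x21 idx=15: raw=0x25007 flags P=1 W=1 U=1 S=0
  [3] read 0x25 idx=8: raw=0x27007 flags P=1 W=1 U=1 S=0
  ✓ 0x27278  — 4 lookups
#1 VA=0x90440A033B2 (w,user):
  [0] read 0x1A idx=18: raw=0x29007 flags P=1 W=1 U=1 S=0
  [1] read 0x29 idx=17: raw=0x2B007 flags P=1 W=1 U=1 S=0
  [2] read 0x2B idx=5: raw=0x2D007 flags P=1 W=1 U=1 S=0
  [3] read 0x2D idx=3: raw=0x31007 flags P=1 W=1 U=1 S=0
  ✓ 0x313B2  — 4 lookups
#2 VA=0xA04C3E1D3DB (w,user):
  [0] read 0x1A idx=20: raw=0x35007 flags P=1 W=1 U=1 S=0
  [1] read 0x35 idx=19: raw=0x39007 flags P=1 W=1 U=1 S=0
  [2] read 0x39 idx=31: raw=0x3D007 flags P=1 W=1 U=1 S=0
  [3] read 0x3D idx=29: raw=0x3E007 flags P=1 W=1 U=1 S=0
  ✓ 0x3E3DB  — 4 lookups

TLB: [["0x181C1E08", "0x27"], ["0x90440A03", "0x31"], ["0xA04C3E1D", "0x3E"]]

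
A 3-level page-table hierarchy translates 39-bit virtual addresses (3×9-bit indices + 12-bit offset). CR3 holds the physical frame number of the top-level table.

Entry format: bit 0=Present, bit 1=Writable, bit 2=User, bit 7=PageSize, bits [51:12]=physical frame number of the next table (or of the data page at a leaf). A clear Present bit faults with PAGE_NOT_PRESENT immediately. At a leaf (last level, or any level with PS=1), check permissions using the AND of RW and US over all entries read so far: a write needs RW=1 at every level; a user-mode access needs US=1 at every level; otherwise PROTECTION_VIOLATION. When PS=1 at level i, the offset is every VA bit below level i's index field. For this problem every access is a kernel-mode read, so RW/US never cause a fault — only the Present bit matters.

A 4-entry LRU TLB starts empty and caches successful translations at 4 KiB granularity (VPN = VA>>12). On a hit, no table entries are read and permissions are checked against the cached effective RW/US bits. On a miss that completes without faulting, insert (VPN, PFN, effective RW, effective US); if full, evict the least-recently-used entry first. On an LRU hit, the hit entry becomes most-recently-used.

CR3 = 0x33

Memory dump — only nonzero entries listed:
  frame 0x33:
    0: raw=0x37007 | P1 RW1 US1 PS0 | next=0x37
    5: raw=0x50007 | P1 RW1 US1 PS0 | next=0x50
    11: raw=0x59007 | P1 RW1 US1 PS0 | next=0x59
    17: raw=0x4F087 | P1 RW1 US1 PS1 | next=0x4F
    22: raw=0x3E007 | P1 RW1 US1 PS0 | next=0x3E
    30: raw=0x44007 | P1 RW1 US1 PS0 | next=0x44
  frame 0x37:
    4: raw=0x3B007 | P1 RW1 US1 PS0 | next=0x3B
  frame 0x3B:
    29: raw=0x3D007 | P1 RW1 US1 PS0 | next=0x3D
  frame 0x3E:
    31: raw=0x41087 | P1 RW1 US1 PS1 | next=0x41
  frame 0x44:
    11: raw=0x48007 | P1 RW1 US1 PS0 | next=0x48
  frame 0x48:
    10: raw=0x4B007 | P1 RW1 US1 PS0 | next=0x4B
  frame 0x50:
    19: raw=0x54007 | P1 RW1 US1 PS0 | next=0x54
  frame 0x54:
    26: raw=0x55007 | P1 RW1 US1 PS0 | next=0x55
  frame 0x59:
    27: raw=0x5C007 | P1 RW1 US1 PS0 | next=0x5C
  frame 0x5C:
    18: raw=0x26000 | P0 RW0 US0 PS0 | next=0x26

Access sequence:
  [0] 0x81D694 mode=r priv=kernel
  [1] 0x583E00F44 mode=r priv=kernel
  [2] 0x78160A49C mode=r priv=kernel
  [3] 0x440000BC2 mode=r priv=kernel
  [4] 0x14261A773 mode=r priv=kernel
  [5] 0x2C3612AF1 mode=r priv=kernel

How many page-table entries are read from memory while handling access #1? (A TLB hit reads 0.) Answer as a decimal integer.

Trace:
#0 VA=0x81D694 (r,kernel):
  L0 @0x33[0] → 0x37007  P=1,RW=1,US=1,PS=0
  L1 @0x37[4] → 0x3B007  P=1,RW=1,US=1,PS=0
  L2 @0x3B[29] → 0x3D007  P=1,RW=1,US=1,PS=0
  → PA=0x3D694  (3 entries read)
#1 VA=0x583E00F44 (r,kernel):
  L0 @0x33[22] → 0x3E007  P=1,RW=1,US=1,PS=0
  L1 @0x3E[31] → 0x41087  P=1,RW=1,US=1,PS=1
  → PA=0x41F44 (huge @L1)  (2 entries read)
#2 VA=0x78160A49C (r,kernel):
  L0 @0x33[30] → 0x44007  P=1,RW=1,US=1,PS=0
  L1 @0x44[11] → 0x48007  P=1,RW=1,US=1,PS=0
  L2 @0x48[10] → 0x4B007  P=1,RW=1,US=1,PS=0
  → PA=0x4B49C  (3 entries read)
#3 VA=0x440000BC2 (r,kernel):
  L0 @0x33[17] → 0x4F087  P=1,RW=1,US=1,PS=1
  → PA=0x4FBC2 (huge @L0)  (1 entries read)
#4 VA=0x14261A773 (r,kernel):
  L0 @0x33[5] → 0x50007  P=1,RW=1,US=1,PS=0
  L1 @0x50[19] → 0x54007  P=1,RW=1,US=1,PS=0
  L2 @0x54[26] → 0x55007  P=1,RW=1,US=1,PS=0
  → PA=0x55773  (3 entries read)
#5 VA=0x2C3612AF1 (r,kernel):
  L0 @0x33[11] → 0x59007  P=1,RW=1,US=1,PS=0
  L1 @0x59[27] → 0x5C007  P=1,RW=1,US=1,PS=0
  L2 @0x5C[18] → 0x26000  P=0,RW=0,US=0,PS=0
  → PAGE_NOT_PRESENT  (3 entries read)

Entries read for #1: 2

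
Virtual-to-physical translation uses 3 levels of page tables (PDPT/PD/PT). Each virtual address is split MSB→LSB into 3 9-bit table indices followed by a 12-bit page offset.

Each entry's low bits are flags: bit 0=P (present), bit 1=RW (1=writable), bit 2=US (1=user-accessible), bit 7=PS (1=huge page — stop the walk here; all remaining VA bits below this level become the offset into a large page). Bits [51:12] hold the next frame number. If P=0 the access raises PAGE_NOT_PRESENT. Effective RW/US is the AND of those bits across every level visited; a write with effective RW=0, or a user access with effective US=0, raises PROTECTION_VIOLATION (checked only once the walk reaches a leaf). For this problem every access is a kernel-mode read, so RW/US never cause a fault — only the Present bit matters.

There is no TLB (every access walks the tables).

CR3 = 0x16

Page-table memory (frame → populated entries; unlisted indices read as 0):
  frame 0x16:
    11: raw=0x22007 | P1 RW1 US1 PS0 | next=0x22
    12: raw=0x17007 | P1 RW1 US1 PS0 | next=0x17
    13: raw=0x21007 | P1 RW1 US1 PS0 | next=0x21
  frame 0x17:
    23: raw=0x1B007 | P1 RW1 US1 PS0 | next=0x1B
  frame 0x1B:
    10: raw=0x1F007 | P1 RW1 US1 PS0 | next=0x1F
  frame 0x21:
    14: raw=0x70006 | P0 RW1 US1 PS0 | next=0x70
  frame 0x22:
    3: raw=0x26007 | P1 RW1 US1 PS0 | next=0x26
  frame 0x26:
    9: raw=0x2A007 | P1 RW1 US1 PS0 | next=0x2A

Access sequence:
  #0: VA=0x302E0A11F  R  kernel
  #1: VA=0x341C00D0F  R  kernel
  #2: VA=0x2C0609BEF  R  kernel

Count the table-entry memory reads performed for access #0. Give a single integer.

Walk each access:
#0 VA=0x302E0A11F (r,kernel):
  L0: frame=0x16 idx=12 entry=0x17007 [P=1 RW=1 US=1 PS=0]
  L1: frame=0x17 idx=23 entry=0x1B007 [P=1 RW=1 US=1 PS=0]
  L2: frame=0x1B idx=10 entry=0x1F007 [P=1 RW=1 US=1 PS=0]
  → PA=0x1F11F  (3 entries read)
#1 VA=0x341C00D0F (r,kernel):
  L0: frame=0x16 idx=13 entry=0x21007 [P=1 RW=1 US=1 PS=0]
  L1: frame=0x21 idx=14 entry=0x70006 [P=0 RW=1 US=1 PS=0]
  ⇒ fault: PAGE_NOT_PRESENT  — 2 lookups
#2 VA=0x2C0609BEF (r,kernel):
  L0: frame=0x16 idx=11 entry=0x22007 [P=1 RW=1 US=1 PS=0]
  L1: frame=0x22 idx=3 entry=0x26007 [P=1 RW=1 US=1 PS=0]
  L2: frame=0x26 idx=9 entry=0x2A007 [P=1 RW=1 US=1 PS=0]
  → PA=0x2ABEF  (3 entries read)

Entries read for #0: 3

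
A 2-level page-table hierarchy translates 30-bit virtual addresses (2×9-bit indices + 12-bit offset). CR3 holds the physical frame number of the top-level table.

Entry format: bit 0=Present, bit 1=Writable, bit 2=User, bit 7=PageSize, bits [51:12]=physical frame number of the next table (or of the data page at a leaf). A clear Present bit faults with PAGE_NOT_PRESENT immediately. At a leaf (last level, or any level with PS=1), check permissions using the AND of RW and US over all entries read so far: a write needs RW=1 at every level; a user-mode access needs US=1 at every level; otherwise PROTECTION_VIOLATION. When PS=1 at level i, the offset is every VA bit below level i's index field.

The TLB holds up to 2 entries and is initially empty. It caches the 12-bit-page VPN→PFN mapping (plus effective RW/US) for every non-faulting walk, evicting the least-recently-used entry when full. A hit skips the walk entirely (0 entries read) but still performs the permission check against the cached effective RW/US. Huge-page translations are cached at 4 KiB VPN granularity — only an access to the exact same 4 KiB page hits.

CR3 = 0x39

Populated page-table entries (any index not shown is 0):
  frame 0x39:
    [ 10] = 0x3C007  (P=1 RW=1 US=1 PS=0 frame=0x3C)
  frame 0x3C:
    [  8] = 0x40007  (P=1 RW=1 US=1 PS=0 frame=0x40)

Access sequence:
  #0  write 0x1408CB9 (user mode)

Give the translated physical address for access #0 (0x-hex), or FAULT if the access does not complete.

Walk each access:
#0 VA=0x1408CB9 (w,user):
  L0 @0x39[10] → 0x3C007  P=1,RW=1,US=1,PS=0
  L1 @0x3C[8] → 0x40007  P=1,RW=1,US=1,PS=0
  ⇒ phys 0x40CB9  [2 reads]

Access #0 PA: 0x40CB9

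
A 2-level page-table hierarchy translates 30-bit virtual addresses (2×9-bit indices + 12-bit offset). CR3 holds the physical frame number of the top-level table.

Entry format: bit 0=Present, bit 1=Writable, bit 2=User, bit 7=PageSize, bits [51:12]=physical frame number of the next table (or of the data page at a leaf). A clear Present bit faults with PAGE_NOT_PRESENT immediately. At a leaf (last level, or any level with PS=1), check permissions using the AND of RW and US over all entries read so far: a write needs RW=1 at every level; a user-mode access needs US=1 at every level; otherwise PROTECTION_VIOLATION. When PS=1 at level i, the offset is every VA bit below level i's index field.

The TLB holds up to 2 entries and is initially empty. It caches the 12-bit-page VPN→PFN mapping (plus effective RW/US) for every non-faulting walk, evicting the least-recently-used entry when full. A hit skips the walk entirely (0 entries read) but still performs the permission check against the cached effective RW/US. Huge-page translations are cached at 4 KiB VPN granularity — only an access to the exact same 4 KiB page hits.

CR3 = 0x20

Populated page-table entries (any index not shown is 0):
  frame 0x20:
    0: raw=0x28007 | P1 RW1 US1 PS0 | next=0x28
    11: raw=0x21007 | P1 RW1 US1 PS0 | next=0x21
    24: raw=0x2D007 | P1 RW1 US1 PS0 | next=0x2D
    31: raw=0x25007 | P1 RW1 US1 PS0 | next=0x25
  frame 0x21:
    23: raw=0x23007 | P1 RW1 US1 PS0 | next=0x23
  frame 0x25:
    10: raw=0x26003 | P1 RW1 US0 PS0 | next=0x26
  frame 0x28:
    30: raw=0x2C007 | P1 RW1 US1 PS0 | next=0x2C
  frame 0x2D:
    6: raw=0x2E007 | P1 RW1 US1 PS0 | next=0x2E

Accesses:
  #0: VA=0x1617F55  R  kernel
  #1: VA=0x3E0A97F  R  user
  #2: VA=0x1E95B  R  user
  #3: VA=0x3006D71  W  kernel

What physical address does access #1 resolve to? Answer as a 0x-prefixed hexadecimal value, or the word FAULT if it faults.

Walk each access:
#0 VA=0x1617F55 (r,kernel):
  L0: frame=0x20 idx=11 entry=0x21007 [P=1 RW=1 US=1 PS=0]
  L1: frame=0x21 idx=23 entry=0x23007 [P=1 RW=1 US=1 PS=0]
  ⇒ phys 0x23F55  [2 reads]
#1 VA=0x3E0A97F (r,user):
  L0: frame=0x20 idx=31 entry=0x25007 [P=1 RW=1 US=1 PS=0]
  L1: frame=0x25 idx=10 entry=0x26003 [P=1 RW=1 US=0 PS=0]
  ✗ PROTECTION_VIOLATION  [2 reads]
#2 VA=0x1E95B (r,user):
  L0: frame=0x20 idx=0 entry=0x28007 [P=1 RW=1 US=1 PS=0]
  L1: frame=0x28 idx=30 entry=0x2C007 [P=1 RW=1 US=1 PS=0]
  ⇒ phys 0x2C95B  [2 reads]
#3 VA=0x3006D71 (w,kernel):
  L0: frame=0x20 idx=24 entry=0x2D007 [P=1 RW=1 US=1 PS=0]
  L1: frame=0x2D idx=6 entry=0x2E007 [P=1 RW=1 US=1 PS=0]
  ⇒ phys 0x2ED71  [2 reads]

Access #1 PA: FAULT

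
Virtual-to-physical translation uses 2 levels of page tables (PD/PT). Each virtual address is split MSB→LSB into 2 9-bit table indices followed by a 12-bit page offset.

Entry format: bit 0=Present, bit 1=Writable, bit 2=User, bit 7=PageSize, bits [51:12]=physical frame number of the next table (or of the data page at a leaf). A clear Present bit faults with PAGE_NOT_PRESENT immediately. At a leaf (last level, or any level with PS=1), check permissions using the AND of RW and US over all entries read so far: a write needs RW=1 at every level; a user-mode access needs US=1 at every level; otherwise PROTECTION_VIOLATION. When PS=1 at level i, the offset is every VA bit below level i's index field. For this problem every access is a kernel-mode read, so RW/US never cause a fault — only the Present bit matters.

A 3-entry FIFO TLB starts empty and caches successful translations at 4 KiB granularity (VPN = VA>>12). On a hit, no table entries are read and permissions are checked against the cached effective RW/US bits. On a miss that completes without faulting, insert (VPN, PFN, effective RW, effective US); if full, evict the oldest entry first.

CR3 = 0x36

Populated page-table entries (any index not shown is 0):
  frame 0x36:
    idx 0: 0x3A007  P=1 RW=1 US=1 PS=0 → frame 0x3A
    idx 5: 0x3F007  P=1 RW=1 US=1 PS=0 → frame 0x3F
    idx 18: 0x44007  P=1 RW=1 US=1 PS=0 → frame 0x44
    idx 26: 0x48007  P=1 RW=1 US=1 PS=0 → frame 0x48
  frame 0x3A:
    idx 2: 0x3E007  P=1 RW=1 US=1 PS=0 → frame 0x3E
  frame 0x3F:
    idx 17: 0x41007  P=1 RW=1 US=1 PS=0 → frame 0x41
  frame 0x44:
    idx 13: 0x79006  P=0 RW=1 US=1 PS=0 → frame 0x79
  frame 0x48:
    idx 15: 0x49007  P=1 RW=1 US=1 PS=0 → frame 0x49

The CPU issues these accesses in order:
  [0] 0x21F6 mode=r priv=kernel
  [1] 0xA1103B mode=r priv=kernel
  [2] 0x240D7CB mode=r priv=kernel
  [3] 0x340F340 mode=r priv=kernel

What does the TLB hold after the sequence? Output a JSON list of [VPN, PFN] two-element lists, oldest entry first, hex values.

Per-access translation:
#0 VA=0x21F6 (r,kernel):
  L0 @0x36[0] → 0x3A007  P=1,RW=1,US=1,PS=0
  L1 @0x3A[2] → 0x3E007  P=1,RW=1,US=1,PS=0
  → PA=0x3E1F6  (2 entries read)
#1 VA=0xA1103B (r,kernel):
  L0 @0x36[5] → 0x3F007  P=1,RW=1,US=1,PS=0
  L1 @0x3F[17] → 0x41007  P=1,RW=1,US=1,PS=0
  → PA=0x4103B  (2 entries read)
#2 VA=0x240D7CB (r,kernel):
  L0 @0x36[18] → 0x44007  P=1,RW=1,US=1,PS=0
  L1 @0x44[13] → 0x79006  P=0,RW=1,US=1,PS=0
  ⇒ fault: PAGE_NOT_PRESENT  — 2 lookups
#3 VA=0x340F340 (r,kernel):
  L0 @0x36[26] → 0x48007  P=1,RW=1,US=1,PS=0
  L1 @0x48[15] → 0x49007  P=1,RW=1,US=1,PS=0
  → PA=0x49340  (2 entries read)

TLB: [["0x2", "0x3E"], ["0xA11", "0x41"], ["0x340F", "0x49"]]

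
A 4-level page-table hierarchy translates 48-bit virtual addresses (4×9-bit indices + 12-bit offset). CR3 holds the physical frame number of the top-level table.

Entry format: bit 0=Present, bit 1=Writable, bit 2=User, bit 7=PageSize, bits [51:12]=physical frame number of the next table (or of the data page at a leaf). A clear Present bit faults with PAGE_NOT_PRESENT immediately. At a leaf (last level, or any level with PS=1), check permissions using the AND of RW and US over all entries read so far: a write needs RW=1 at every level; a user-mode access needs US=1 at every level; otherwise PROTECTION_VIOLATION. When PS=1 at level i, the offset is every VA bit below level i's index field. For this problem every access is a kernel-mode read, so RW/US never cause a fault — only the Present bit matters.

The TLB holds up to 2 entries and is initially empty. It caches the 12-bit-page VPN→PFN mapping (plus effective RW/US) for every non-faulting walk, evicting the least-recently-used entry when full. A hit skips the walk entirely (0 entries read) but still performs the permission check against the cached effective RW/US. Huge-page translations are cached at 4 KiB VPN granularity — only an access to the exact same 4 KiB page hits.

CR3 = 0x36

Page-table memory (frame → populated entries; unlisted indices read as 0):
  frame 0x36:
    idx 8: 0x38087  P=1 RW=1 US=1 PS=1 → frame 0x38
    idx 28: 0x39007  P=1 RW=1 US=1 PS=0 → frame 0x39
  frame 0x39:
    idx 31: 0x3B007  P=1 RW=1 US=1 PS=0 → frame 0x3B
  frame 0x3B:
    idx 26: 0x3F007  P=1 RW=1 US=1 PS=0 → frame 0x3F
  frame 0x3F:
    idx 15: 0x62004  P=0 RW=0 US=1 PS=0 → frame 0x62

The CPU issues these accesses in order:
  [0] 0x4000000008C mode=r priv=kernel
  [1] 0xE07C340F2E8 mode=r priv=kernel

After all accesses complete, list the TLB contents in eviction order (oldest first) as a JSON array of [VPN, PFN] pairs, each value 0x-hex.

Per-access translation:
#0 VA=0x4000000008C (r,kernel):
  [0] read 0x36 idx=8: raw=0x38087 flags P=1 W=1 U=1 S=1
  → PA=0x3808C (huge @L0)  (1 entries read)
#1 VA=0xE07C340F2E8 (r,kernel):
  [0] read 0x36 idx=28: raw=0x39007 flags P=1 W=1 U=1 S=0
  [1] read 0x39 idx=31: raw=0x3B007 flags P=1 W=1 U=1 S=0
  [2] read 0x3B idx=26: raw=0x3F007 flags P=1 W=1 U=1 S=0
  [3] read 0x3F idx=15: raw=0x62004 flags P=0 W=0 U=1 S=0
  ✗ PAGE_NOT_PRESENT  [4 reads]

TLB: [["0x40000000", "0x38"]]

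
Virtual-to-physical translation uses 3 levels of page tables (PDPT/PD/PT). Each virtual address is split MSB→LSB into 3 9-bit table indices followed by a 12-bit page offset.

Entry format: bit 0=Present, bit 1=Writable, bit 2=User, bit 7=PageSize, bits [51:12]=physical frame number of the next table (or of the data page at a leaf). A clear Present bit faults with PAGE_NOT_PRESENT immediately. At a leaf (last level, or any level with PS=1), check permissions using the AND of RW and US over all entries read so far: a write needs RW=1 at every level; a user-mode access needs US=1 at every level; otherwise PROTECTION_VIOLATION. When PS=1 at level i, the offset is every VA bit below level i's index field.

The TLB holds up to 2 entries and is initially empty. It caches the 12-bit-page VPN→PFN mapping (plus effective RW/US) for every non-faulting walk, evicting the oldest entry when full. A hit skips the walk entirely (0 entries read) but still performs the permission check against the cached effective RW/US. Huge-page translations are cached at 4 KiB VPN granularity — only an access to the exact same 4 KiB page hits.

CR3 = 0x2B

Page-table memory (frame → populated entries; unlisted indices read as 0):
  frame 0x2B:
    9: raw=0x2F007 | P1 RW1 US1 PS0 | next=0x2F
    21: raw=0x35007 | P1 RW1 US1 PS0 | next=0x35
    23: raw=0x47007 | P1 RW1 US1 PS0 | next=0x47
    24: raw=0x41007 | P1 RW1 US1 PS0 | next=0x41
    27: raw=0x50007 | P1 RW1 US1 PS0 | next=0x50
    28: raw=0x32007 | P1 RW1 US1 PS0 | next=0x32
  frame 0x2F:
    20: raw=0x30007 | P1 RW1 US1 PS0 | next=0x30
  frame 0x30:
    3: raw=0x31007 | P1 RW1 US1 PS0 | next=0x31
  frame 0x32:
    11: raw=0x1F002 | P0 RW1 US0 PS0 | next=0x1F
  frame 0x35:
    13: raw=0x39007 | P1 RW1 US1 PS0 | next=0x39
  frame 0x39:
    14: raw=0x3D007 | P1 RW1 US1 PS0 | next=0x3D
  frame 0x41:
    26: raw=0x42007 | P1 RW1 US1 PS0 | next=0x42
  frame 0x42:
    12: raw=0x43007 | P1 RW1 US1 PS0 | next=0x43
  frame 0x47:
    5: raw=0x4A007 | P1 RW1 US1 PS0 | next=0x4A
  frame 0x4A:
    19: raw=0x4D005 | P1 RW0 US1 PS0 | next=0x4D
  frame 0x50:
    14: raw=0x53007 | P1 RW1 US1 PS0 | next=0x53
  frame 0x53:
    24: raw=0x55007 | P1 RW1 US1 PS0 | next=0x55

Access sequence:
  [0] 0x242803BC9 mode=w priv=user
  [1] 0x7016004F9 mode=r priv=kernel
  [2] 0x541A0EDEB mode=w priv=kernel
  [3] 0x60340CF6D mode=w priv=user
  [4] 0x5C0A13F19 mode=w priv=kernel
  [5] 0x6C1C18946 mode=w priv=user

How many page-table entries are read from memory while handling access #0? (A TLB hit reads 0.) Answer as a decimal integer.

Trace:
#0 VA=0x242803BC9 (w,user):
  L0: frame=0x2B idx=9 entry=0x2F007 [P=1 RW=1 US=1 PS=0]
  L1: frame=0x2F idx=20 entry=0x30007 [P=1 RW=1 US=1 PS=0]
  L2: frame=0x30 idx=3 entry=0x31007 [P=1 RW=1 US=1 PS=0]
  ⇒ phys 0x31BC9  [3 reads]
#1 VA=0x7016004F9 (r,kernel):
  L0: frame=0x2B idx=28 entry=0x32007 [P=1 RW=1 US=1 PS=0]
  L1: frame=0x32 idx=11 entry=0x1F002 [P=0 RW=1 US=0 PS=0]
  ⇒ fault: PAGE_NOT_PRESENT  — 2 lookups
#2 VA=0x541A0EDEB (w,kernel):
  L0: frame=0x2B idx=21 entry=0x35007 [P=1 RW=1 US=1 PS=0]
  L1: frame=0x35 idx=13 entry=0x39007 [P=1 RW=1 US=1 PS=0]
  L2: frame=0x39 idx=14 entry=0x3D007 [P=1 RW=1 US=1 PS=0]
  ⇒ phys 0x3DDEB  [3 reads]
#3 VA=0x60340CF6D (w,user):
  L0: frame=0x2B idx=24 entry=0x41007 [P=1 RW=1 US=1 PS=0]
  L1: frame=0x41 idx=26 entry=0x42007 [P=1 RW=1 US=1 PS=0]
  L2: frame=0x42 idx=12 entry=0x43007 [P=1 RW=1 US=1 PS=0]
  ⇒ phys 0x43F6D  [3 reads]
#4 VA=0x5C0A13F19 (w,kernel):
  L0: frame=0x2B idx=23 entry=0x47007 [P=1 RW=1 US=1 PS=0]
  L1: frame=0x47 idx=5 entry=0x4A007 [P=1 RW=1 US=1 PS=0]
  L2: frame=0x4A idx=19 entry=0x4D005 [P=1 RW=0 US=1 PS=0]
  ⇒ fault: PROTECTION_VIOLATION  — 3 lookups
#5 VA=0x6C1C18946 (w,user):
  L0: frame=0x2B idx=27 entry=0x50007 [P=1 RW=1 US=1 PS=0]
  L1: frame=0x50 idx=14 entry=0x53007 [P=1 RW=1 US=1 PS=0]
  L2: frame=0x53 idx=24 entry=0x55007 [P=1 RW=1 US=1 PS=0]
  ⇒ phys 0x55946  [3 reads]

Entries read for #0: 3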